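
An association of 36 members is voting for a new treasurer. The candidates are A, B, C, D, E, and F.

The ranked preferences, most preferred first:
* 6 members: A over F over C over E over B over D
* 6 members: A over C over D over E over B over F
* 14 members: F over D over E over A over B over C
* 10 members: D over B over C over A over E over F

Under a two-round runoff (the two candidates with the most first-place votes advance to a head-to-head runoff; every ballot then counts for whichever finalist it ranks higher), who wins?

A

Round 1 first-place votes: A 12, B 0, C 0, D 10, E 0, F 14. F and A advance.
Runoff: F is ranked above A on 14 ballots, A above F on 22.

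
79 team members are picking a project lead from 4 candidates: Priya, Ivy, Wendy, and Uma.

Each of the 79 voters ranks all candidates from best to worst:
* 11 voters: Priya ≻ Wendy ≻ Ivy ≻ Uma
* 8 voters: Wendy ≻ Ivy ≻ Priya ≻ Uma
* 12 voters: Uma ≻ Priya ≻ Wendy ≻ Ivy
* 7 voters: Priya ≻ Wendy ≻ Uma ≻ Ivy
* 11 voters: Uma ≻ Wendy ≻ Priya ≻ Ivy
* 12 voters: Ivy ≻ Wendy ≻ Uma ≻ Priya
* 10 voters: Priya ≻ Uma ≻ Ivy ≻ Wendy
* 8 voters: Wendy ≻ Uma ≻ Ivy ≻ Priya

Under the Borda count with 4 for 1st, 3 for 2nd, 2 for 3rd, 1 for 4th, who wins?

Wendy

Priya: 11×4 + 8×2 + 12×3 + 7×4 + 11×2 + 12×1 + 10×4 + 8×1 = 206
Ivy: 11×2 + 8×3 + 12×1 + 7×1 + 11×1 + 12×4 + 10×2 + 8×2 = 160
Wendy: 11×3 + 8×4 + 12×2 + 7×3 + 11×3 + 12×3 + 10×1 + 8×4 = 221
Uma: 11×1 + 8×1 + 12×4 + 7×2 + 11×4 + 12×2 + 10×3 + 8×3 = 203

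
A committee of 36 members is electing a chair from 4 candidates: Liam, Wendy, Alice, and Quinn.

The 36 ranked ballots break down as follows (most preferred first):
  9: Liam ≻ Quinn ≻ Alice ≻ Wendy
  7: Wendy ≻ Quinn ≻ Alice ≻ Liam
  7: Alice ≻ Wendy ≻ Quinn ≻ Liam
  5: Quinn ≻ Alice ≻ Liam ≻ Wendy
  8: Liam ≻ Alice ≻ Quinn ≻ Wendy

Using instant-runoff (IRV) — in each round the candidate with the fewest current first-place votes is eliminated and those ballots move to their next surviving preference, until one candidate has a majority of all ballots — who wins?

Round 1: Liam 17, Wendy 7, Alice 7, Quinn 5. Quinn eliminated.
Round 2: Liam 17, Wendy 7, Alice 12. Wendy eliminated.
Round 3: Liam 17, Alice 19. Alice has a majority (≥19).

Alice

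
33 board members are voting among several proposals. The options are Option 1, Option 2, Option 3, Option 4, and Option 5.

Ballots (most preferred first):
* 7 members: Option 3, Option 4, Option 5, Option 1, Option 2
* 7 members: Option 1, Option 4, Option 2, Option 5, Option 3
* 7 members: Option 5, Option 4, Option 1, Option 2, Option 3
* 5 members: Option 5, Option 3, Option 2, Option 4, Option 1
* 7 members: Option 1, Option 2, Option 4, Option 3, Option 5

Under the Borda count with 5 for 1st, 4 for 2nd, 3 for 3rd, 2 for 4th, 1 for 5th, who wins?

Option 1: 7×2 + 7×5 + 7×3 + 5×1 + 7×5 = 110
Option 2: 7×1 + 7×3 + 7×2 + 5×3 + 7×4 = 85
Option 3: 7×5 + 7×1 + 7×1 + 5×4 + 7×2 = 83
Option 4: 7×4 + 7×4 + 7×4 + 5×2 + 7×3 = 115
Option 5: 7×3 + 7×2 + 7×5 + 5×5 + 7×1 = 102

Option 4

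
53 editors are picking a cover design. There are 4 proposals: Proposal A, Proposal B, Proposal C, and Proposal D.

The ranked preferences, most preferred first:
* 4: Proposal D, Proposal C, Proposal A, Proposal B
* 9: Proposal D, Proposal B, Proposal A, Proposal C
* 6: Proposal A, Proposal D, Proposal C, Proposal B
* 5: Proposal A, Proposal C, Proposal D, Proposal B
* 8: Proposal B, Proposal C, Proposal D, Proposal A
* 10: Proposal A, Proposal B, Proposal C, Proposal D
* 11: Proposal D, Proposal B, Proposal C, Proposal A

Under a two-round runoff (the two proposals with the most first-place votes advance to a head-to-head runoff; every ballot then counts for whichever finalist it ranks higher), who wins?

Proposal D

Round 1 first-place votes: Proposal A 21, Proposal B 8, Proposal C 0, Proposal D 24. Proposal D and Proposal A advance.
Runoff: Proposal D is ranked above Proposal A on 32 ballots, Proposal A above Proposal D on 21.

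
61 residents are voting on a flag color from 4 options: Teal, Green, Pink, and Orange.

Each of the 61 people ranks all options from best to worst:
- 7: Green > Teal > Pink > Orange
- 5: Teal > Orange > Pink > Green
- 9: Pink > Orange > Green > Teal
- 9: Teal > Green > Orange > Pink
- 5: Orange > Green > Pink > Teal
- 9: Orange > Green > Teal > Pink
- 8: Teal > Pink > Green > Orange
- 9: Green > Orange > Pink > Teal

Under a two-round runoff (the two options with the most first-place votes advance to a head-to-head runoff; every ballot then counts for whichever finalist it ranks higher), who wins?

Green

Round 1 first-place votes: Teal 22, Green 16, Pink 9, Orange 14. Teal and Green advance.
Runoff: Teal is ranked above Green on 22 ballots, Green above Teal on 39.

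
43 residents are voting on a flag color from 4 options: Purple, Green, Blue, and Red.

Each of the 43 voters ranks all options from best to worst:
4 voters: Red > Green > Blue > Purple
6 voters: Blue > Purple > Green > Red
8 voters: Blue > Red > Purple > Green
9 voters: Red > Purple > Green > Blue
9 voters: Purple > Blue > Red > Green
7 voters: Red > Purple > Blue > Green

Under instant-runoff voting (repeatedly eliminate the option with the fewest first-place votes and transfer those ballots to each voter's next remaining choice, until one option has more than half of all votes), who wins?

Round 1: Purple 9, Green 0, Blue 14, Red 20. Green eliminated.
Round 2: Purple 9, Blue 14, Red 20. Purple eliminated.
Round 3: Blue 23, Red 20. Blue has a majority (≥22).

Blue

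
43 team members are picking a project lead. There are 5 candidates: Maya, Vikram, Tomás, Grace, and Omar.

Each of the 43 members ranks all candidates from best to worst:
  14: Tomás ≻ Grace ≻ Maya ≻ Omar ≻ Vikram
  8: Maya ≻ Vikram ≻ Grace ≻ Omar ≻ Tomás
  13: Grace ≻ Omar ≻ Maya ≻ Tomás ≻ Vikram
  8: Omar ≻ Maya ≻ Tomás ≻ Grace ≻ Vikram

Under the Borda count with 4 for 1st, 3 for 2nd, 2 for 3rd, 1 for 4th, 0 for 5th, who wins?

Grace

Maya: 14×2 + 8×4 + 13×2 + 8×3 = 110
Vikram: 14×0 + 8×3 + 13×0 + 8×0 = 24
Tomás: 14×4 + 8×0 + 13×1 + 8×2 = 85
Grace: 14×3 + 8×2 + 13×4 + 8×1 = 118
Omar: 14×1 + 8×1 + 13×3 + 8×4 = 93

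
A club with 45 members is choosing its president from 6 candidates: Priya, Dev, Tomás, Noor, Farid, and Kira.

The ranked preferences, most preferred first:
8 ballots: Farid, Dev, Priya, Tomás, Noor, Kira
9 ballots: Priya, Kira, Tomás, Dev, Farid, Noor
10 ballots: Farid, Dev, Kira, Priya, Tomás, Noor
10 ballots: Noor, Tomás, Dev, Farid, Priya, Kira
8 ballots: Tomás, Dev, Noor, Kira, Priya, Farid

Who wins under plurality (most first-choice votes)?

Farid

First-place votes: Priya 9, Dev 0, Tomás 8, Noor 10, Farid 18, Kira 0.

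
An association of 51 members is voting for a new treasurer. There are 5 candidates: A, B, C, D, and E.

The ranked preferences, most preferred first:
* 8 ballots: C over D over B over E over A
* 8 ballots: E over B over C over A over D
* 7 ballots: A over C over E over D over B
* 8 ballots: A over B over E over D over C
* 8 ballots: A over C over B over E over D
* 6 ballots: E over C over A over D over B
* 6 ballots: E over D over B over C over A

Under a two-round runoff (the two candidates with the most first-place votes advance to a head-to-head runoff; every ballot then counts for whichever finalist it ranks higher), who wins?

E

Round 1 first-place votes: A 23, B 0, C 8, D 0, E 20. A and E advance.
Runoff: A is ranked above E on 23 ballots, E above A on 28.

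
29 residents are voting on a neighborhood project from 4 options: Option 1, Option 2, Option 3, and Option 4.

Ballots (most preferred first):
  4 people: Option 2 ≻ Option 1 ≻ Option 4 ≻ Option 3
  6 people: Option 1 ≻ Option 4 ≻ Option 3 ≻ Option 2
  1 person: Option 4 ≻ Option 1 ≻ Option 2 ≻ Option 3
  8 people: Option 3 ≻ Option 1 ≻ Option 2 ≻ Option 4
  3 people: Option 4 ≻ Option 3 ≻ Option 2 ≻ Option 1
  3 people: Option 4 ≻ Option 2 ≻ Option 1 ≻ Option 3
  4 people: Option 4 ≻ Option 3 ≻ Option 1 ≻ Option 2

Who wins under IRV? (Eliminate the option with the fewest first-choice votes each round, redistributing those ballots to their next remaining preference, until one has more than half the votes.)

Round 1: Option 1 6, Option 2 4, Option 3 8, Option 4 11. Option 2 eliminated.
Round 2: Option 1 10, Option 3 8, Option 4 11. Option 3 eliminated.
Round 3: Option 1 18, Option 4 11. Option 1 has a majority (≥15).

Option 1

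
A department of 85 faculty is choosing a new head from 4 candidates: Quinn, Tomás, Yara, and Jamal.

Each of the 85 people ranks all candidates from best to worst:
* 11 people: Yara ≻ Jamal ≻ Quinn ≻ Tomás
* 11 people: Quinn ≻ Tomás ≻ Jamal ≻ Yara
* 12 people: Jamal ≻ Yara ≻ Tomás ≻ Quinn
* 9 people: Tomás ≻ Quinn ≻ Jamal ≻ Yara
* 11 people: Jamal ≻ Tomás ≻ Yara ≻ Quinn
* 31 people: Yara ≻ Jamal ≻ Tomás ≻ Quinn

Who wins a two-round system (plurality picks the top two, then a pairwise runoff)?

Round 1 first-place votes: Quinn 11, Tomás 9, Yara 42, Jamal 23. Yara and Jamal advance.
Runoff: Yara is ranked above Jamal on 42 ballots, Jamal above Yara on 43.

Jamal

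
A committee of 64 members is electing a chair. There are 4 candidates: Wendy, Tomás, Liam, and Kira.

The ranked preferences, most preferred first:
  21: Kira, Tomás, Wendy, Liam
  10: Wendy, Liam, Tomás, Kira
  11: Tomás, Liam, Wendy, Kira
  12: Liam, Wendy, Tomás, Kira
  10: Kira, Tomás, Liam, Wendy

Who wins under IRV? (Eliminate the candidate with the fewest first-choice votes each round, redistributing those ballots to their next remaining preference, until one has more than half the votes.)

Liam

Round 1: Wendy 10, Tomás 11, Liam 12, Kira 31. Wendy eliminated.
Round 2: Tomás 11, Liam 22, Kira 31. Tomás eliminated.
Round 3: Liam 33, Kira 31. Liam has a majority (≥33).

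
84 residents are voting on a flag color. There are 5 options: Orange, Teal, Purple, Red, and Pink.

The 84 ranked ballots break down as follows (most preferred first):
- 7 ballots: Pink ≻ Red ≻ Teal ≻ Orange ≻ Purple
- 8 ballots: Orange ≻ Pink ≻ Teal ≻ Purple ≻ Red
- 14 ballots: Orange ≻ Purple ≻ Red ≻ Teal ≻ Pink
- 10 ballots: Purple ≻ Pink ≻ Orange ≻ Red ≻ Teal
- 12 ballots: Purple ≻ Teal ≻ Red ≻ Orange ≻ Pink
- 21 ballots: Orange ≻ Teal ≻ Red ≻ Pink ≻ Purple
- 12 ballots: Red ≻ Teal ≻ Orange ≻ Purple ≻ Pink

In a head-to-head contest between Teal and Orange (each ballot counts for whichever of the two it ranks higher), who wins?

Teal is ranked above Orange on 31 ballots; Orange above Teal on 53.

Orange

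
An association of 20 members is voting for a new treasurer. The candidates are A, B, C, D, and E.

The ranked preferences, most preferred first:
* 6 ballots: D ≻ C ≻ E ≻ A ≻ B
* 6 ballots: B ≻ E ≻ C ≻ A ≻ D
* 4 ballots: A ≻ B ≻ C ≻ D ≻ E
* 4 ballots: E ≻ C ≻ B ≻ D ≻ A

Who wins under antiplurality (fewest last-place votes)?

C

Last-place votes: A 4, B 6, C 0, D 6, E 4.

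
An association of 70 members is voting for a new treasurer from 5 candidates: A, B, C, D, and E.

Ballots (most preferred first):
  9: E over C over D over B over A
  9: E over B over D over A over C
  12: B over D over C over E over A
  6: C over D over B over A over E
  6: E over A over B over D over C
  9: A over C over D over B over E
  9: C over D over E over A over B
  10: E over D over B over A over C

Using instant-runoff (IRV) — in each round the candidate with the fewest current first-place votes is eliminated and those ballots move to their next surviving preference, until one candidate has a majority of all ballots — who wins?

C

Round 1: A 9, B 12, C 15, D 0, E 34. D eliminated.
Round 2: A 9, B 12, C 15, E 34. A eliminated.
Round 3: B 12, C 24, E 34. B eliminated.
Round 4: C 36, E 34. C has a majority (≥36).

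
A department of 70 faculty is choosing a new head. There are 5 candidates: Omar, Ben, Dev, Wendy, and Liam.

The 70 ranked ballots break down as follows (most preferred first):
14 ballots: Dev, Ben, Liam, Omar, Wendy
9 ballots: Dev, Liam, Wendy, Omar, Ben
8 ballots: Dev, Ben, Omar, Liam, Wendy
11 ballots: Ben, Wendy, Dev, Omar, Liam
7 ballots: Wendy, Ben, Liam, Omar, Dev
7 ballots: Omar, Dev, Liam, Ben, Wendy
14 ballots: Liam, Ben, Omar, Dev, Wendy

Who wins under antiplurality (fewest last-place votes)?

Last-place votes: Omar 0, Ben 9, Dev 7, Wendy 43, Liam 11.

Omar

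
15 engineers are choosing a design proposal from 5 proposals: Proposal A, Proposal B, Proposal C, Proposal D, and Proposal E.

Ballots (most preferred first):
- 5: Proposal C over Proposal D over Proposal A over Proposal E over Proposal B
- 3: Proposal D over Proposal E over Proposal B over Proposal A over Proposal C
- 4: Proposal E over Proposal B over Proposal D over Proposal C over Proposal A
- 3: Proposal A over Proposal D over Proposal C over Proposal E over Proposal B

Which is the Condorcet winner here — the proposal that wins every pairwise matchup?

Proposal D

Proposal D vs Proposal A: 12–3
Proposal D vs Proposal B: 11–4
Proposal D vs Proposal C: 10–5
Proposal D vs Proposal E: 11–4
Proposal D beats every other proposal.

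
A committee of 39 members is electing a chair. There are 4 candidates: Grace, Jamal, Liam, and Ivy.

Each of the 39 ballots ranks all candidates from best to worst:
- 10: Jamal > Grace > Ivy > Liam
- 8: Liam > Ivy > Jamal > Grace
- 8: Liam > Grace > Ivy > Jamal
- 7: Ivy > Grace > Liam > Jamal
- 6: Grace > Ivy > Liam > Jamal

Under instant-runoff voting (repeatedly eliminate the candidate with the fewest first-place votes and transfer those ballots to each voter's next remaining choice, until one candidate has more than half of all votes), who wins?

Ivy

Round 1: Grace 6, Jamal 10, Liam 16, Ivy 7. Grace eliminated.
Round 2: Jamal 10, Liam 16, Ivy 13. Jamal eliminated.
Round 3: Liam 16, Ivy 23. Ivy has a majority (≥20).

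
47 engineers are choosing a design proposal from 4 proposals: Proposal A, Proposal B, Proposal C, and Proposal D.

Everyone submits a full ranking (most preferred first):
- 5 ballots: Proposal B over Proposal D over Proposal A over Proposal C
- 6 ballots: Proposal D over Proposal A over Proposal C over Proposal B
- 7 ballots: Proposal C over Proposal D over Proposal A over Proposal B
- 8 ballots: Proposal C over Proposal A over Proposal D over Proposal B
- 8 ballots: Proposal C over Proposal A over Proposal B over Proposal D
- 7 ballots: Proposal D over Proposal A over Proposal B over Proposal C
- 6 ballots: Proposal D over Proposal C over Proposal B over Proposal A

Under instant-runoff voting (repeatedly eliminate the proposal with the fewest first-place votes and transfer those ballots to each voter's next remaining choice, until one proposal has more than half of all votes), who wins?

Round 1: Proposal A 0, Proposal B 5, Proposal C 23, Proposal D 19. Proposal A eliminated.
Round 2: Proposal B 5, Proposal C 23, Proposal D 19. Proposal B eliminated.
Round 3: Proposal C 23, Proposal D 24. Proposal D has a majority (≥24).

Proposal D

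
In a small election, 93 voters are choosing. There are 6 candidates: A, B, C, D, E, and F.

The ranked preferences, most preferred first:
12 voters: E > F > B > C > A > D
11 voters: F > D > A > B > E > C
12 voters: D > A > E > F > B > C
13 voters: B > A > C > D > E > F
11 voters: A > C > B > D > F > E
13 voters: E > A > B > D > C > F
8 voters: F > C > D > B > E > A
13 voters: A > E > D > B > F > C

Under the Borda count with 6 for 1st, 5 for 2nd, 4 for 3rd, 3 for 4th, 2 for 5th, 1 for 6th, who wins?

A

A: 12×2 + 11×4 + 12×5 + 13×5 + 11×6 + 13×5 + 8×1 + 13×6 = 410
B: 12×4 + 11×3 + 12×2 + 13×6 + 11×4 + 13×4 + 8×3 + 13×3 = 342
C: 12×3 + 11×1 + 12×1 + 13×4 + 11×5 + 13×2 + 8×5 + 13×1 = 245
D: 12×1 + 11×5 + 12×6 + 13×3 + 11×3 + 13×3 + 8×4 + 13×4 = 334
E: 12×6 + 11×2 + 12×4 + 13×2 + 11×1 + 13×6 + 8×2 + 13×5 = 338
F: 12×5 + 11×6 + 12×3 + 13×1 + 11×2 + 13×1 + 8×6 + 13×2 = 284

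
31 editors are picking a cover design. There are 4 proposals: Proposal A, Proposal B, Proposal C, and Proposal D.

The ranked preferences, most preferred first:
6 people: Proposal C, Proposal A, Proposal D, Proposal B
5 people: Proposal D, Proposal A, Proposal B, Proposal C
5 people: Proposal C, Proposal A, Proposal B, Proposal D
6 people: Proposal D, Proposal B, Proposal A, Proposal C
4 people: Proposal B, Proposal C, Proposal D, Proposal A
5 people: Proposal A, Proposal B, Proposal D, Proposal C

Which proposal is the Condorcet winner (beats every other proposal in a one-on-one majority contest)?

Proposal A

Proposal A vs Proposal B: 21–10
Proposal A vs Proposal C: 16–15
Proposal A vs Proposal D: 16–15
Proposal A beats every other proposal.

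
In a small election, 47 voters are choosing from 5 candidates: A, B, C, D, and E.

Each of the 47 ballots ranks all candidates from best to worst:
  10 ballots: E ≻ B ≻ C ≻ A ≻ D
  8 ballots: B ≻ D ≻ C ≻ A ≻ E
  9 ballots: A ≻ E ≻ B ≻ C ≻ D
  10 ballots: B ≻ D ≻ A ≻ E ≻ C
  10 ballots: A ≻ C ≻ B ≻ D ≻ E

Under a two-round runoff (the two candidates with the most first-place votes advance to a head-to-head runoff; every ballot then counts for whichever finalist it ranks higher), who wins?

Round 1 first-place votes: A 19, B 18, C 0, D 0, E 10. A and B advance.
Runoff: A is ranked above B on 19 ballots, B above A on 28.

B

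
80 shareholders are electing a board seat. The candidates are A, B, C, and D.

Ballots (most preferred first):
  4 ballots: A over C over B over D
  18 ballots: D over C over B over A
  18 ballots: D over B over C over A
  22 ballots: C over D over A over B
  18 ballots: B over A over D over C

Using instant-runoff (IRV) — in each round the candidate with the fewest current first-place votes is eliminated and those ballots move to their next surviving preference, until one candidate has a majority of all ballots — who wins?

D

Round 1: A 4, B 18, C 22, D 36. A eliminated.
Round 2: B 18, C 26, D 36. B eliminated.
Round 3: C 26, D 54. D has a majority (≥41).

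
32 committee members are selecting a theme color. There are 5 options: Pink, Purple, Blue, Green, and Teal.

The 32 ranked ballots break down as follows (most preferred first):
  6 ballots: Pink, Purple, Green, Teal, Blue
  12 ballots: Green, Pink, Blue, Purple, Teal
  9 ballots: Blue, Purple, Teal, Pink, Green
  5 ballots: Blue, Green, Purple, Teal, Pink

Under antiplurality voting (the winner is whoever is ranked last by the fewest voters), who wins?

Purple

Last-place votes: Pink 5, Purple 0, Blue 6, Green 9, Teal 12.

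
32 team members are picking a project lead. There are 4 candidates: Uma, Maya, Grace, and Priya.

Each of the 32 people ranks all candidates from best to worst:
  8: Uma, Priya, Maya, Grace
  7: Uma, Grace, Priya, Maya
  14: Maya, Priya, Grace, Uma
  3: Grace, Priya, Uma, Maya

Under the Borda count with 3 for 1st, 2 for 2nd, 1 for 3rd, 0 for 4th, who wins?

Uma: 8×3 + 7×3 + 14×0 + 3×1 = 48
Maya: 8×1 + 7×0 + 14×3 + 3×0 = 50
Grace: 8×0 + 7×2 + 14×1 + 3×3 = 37
Priya: 8×2 + 7×1 + 14×2 + 3×2 = 57

Priya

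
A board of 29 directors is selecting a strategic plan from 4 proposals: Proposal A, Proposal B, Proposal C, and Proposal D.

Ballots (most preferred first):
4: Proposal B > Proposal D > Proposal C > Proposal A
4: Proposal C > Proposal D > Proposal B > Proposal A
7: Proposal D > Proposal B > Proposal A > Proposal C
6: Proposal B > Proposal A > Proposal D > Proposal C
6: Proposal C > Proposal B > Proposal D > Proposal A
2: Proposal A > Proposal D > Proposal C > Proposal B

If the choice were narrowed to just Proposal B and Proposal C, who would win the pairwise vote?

Proposal B

Proposal B is ranked above Proposal C on 17 ballots; Proposal C above Proposal B on 12.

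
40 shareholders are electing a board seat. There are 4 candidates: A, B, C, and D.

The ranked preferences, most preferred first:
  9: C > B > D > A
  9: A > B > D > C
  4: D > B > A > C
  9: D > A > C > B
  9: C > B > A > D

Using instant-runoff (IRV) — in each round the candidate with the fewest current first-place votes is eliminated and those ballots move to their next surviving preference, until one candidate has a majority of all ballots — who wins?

D

Round 1: A 9, B 0, C 18, D 13. B eliminated.
Round 2: A 9, C 18, D 13. A eliminated.
Round 3: C 18, D 22. D has a majority (≥21).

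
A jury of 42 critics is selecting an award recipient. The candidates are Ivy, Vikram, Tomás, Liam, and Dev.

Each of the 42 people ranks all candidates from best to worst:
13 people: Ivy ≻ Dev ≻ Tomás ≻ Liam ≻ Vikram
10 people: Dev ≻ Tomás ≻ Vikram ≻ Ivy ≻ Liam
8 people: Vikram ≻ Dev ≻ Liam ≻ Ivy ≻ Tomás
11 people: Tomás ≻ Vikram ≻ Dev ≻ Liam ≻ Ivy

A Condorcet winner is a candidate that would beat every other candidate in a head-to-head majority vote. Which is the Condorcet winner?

Dev vs Ivy: 29–13
Dev vs Vikram: 23–19
Dev vs Tomás: 31–11
Dev vs Liam: 42–0
Dev beats every other candidate.

Dev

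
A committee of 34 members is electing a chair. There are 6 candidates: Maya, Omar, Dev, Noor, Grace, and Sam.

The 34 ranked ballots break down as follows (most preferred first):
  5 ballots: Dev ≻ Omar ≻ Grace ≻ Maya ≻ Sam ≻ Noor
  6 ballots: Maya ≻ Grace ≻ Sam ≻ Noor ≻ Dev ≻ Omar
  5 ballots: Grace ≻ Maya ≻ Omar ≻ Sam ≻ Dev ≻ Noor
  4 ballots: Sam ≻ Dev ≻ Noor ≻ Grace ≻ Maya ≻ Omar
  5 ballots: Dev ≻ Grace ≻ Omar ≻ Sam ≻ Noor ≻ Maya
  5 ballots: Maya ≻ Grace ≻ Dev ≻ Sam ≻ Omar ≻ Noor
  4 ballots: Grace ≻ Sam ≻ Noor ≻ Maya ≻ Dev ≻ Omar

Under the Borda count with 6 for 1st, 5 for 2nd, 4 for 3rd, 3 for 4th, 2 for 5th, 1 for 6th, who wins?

Maya: 5×3 + 6×6 + 5×5 + 4×2 + 5×1 + 5×6 + 4×3 = 131
Omar: 5×5 + 6×1 + 5×4 + 4×1 + 5×4 + 5×2 + 4×1 = 89
Dev: 5×6 + 6×2 + 5×2 + 4×5 + 5×6 + 5×4 + 4×2 = 130
Noor: 5×1 + 6×3 + 5×1 + 4×4 + 5×2 + 5×1 + 4×4 = 75
Grace: 5×4 + 6×5 + 5×6 + 4×3 + 5×5 + 5×5 + 4×6 = 166
Sam: 5×2 + 6×4 + 5×3 + 4×6 + 5×3 + 5×3 + 4×5 = 123

Grace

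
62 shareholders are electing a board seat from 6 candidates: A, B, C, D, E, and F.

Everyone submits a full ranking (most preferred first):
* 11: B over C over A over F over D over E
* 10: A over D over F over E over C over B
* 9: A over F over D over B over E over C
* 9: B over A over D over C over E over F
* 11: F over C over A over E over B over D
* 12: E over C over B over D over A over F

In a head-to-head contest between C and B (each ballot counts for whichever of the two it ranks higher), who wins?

C is ranked above B on 33 ballots; B above C on 29.

C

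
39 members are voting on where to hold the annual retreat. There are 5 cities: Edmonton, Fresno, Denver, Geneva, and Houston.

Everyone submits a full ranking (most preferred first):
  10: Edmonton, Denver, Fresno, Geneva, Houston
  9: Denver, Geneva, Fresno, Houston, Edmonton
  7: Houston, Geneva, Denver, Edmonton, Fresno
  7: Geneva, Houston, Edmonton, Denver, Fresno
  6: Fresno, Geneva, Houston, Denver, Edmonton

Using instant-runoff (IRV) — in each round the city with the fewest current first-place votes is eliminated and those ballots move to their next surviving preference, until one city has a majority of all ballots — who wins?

Geneva

Round 1: Edmonton 10, Fresno 6, Denver 9, Geneva 7, Houston 7. Fresno eliminated.
Round 2: Edmonton 10, Denver 9, Geneva 13, Houston 7. Houston eliminated.
Round 3: Edmonton 10, Denver 9, Geneva 20. Geneva has a majority (≥20).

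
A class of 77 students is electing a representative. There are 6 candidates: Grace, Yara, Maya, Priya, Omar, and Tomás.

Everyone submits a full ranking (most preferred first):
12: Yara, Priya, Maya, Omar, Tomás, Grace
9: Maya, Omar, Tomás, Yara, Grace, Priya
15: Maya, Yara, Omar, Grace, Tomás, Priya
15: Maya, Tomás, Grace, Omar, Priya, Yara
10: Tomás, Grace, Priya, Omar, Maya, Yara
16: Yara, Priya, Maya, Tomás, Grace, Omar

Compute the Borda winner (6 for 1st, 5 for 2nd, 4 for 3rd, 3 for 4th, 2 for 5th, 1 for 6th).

Grace: 12×1 + 9×2 + 15×3 + 15×4 + 10×5 + 16×2 = 217
Yara: 12×6 + 9×3 + 15×5 + 15×1 + 10×1 + 16×6 = 295
Maya: 12×4 + 9×6 + 15×6 + 15×6 + 10×2 + 16×4 = 366
Priya: 12×5 + 9×1 + 15×1 + 15×2 + 10×4 + 16×5 = 234
Omar: 12×3 + 9×5 + 15×4 + 15×3 + 10×3 + 16×1 = 232
Tomás: 12×2 + 9×4 + 15×2 + 15×5 + 10×6 + 16×3 = 273

Maya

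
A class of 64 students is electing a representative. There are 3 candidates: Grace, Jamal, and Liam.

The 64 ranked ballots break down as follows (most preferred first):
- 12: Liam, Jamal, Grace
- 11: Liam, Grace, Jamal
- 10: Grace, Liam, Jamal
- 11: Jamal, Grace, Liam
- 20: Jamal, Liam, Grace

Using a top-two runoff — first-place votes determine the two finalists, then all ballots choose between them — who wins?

Liam

Round 1 first-place votes: Grace 10, Jamal 31, Liam 23. Jamal and Liam advance.
Runoff: Jamal is ranked above Liam on 31 ballots, Liam above Jamal on 33.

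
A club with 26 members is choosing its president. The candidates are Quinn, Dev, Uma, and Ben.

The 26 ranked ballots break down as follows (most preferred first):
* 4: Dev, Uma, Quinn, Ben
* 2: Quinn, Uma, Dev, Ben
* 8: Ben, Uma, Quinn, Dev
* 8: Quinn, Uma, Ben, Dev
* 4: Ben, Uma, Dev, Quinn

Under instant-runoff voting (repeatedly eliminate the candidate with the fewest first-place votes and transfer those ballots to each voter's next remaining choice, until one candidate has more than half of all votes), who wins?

Round 1: Quinn 10, Dev 4, Uma 0, Ben 12. Uma eliminated.
Round 2: Quinn 10, Dev 4, Ben 12. Dev eliminated.
Round 3: Quinn 14, Ben 12. Quinn has a majority (≥14).

Quinn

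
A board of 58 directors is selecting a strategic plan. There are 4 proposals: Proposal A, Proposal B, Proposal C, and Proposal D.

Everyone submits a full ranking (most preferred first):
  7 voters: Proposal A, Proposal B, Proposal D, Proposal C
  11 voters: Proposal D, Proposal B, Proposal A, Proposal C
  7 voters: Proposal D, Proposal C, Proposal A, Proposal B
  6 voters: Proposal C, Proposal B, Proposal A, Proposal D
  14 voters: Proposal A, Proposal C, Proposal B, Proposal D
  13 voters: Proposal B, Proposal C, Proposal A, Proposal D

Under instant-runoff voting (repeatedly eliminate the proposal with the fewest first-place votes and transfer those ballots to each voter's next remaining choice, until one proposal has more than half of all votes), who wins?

Round 1: Proposal A 21, Proposal B 13, Proposal C 6, Proposal D 18. Proposal C eliminated.
Round 2: Proposal A 21, Proposal B 19, Proposal D 18. Proposal D eliminated.
Round 3: Proposal A 28, Proposal B 30. Proposal B has a majority (≥30).

Proposal B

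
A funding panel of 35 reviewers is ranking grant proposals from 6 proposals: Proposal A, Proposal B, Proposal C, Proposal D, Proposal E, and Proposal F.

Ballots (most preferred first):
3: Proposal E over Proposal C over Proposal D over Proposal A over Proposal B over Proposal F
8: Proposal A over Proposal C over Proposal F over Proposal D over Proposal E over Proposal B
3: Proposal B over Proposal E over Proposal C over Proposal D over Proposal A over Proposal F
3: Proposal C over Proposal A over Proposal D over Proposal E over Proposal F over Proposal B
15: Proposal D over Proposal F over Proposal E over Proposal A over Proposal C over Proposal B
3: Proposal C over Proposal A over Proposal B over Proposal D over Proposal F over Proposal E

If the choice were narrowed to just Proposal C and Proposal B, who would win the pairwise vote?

Proposal C is ranked above Proposal B on 32 ballots; Proposal B above Proposal C on 3.

Proposal C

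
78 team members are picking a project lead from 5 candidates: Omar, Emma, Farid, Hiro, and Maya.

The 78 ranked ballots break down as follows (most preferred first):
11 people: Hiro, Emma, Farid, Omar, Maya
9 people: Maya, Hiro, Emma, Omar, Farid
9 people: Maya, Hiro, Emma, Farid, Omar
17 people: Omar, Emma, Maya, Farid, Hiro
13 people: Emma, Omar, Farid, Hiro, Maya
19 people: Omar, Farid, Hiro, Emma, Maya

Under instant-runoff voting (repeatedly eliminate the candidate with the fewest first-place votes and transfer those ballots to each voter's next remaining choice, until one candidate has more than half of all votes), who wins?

Round 1: Omar 36, Emma 13, Farid 0, Hiro 11, Maya 18. Farid eliminated.
Round 2: Omar 36, Emma 13, Hiro 11, Maya 18. Hiro eliminated.
Round 3: Omar 36, Emma 24, Maya 18. Maya eliminated.
Round 4: Omar 36, Emma 42. Emma has a majority (≥40).

Emma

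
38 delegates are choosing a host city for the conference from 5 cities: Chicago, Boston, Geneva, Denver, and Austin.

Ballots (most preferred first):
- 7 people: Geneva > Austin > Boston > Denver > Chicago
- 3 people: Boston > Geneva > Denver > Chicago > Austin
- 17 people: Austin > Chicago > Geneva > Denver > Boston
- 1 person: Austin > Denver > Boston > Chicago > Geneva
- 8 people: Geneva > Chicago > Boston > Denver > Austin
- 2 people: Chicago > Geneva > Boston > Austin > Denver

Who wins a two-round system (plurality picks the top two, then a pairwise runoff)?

Round 1 first-place votes: Chicago 2, Boston 3, Geneva 15, Denver 0, Austin 18. Austin and Geneva advance.
Runoff: Austin is ranked above Geneva on 18 ballots, Geneva above Austin on 20.

Geneva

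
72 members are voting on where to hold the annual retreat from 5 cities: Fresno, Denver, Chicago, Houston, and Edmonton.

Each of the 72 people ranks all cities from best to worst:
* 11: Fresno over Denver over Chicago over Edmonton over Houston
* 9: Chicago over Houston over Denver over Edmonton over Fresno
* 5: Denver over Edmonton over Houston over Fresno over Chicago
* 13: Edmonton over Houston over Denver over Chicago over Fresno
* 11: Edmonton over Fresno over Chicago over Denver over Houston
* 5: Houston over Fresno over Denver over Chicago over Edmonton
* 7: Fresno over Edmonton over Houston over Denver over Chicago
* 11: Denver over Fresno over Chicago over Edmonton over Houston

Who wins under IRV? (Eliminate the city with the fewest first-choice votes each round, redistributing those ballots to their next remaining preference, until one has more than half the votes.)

Round 1: Fresno 18, Denver 16, Chicago 9, Houston 5, Edmonton 24. Houston eliminated.
Round 2: Fresno 23, Denver 16, Chicago 9, Edmonton 24. Chicago eliminated.
Round 3: Fresno 23, Denver 25, Edmonton 24. Fresno eliminated.
Round 4: Denver 41, Edmonton 31. Denver has a majority (≥37).

Denver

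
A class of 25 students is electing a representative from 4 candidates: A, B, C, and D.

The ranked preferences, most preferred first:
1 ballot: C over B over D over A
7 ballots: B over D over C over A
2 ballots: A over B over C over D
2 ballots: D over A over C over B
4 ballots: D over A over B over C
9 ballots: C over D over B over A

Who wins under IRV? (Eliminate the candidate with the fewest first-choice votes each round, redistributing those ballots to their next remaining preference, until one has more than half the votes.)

B

Round 1: A 2, B 7, C 10, D 6. A eliminated.
Round 2: B 9, C 10, D 6. D eliminated.
Round 3: B 13, C 12. B has a majority (≥13).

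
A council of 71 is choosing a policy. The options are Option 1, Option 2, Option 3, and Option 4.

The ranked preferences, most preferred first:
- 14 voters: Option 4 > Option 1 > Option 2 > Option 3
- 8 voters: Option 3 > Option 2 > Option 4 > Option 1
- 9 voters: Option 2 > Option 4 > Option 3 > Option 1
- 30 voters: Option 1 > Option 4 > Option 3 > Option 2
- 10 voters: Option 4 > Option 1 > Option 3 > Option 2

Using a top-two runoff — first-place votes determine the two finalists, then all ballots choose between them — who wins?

Option 4

Round 1 first-place votes: Option 1 30, Option 2 9, Option 3 8, Option 4 24. Option 1 and Option 4 advance.
Runoff: Option 1 is ranked above Option 4 on 30 ballots, Option 4 above Option 1 on 41.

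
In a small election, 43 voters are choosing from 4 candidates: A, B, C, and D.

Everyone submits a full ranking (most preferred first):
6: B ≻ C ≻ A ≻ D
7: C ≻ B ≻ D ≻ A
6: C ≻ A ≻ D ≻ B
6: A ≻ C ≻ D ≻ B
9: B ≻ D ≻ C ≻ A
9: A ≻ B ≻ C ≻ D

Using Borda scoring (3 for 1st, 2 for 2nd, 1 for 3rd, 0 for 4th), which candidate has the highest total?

A: 6×1 + 7×0 + 6×2 + 6×3 + 9×0 + 9×3 = 63
B: 6×3 + 7×2 + 6×0 + 6×0 + 9×3 + 9×2 = 77
C: 6×2 + 7×3 + 6×3 + 6×2 + 9×1 + 9×1 = 81
D: 6×0 + 7×1 + 6×1 + 6×1 + 9×2 + 9×0 = 37

C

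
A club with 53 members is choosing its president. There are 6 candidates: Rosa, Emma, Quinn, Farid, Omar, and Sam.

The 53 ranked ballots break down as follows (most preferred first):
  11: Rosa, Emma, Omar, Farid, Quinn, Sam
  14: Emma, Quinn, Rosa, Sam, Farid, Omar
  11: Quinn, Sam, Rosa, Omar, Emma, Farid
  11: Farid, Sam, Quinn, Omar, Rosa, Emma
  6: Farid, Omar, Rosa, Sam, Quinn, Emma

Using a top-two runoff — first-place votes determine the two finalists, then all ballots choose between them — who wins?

Round 1 first-place votes: Rosa 11, Emma 14, Quinn 11, Farid 17, Omar 0, Sam 0. Farid and Emma advance.
Runoff: Farid is ranked above Emma on 17 ballots, Emma above Farid on 36.

Emma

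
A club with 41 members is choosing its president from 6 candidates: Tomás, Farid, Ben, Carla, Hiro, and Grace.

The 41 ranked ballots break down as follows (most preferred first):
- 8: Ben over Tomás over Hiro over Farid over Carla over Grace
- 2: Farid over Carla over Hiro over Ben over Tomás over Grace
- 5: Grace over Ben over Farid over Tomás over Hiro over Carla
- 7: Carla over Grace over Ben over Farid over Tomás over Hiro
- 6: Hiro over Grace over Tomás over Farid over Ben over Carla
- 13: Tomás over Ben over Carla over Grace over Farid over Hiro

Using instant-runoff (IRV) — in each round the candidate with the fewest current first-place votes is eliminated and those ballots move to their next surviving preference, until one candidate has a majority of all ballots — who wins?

Round 1: Tomás 13, Farid 2, Ben 8, Carla 7, Hiro 6, Grace 5. Farid eliminated.
Round 2: Tomás 13, Ben 8, Carla 9, Hiro 6, Grace 5. Grace eliminated.
Round 3: Tomás 13, Ben 13, Carla 9, Hiro 6. Hiro eliminated.
Round 4: Tomás 19, Ben 13, Carla 9. Carla eliminated.
Round 5: Tomás 19, Ben 22. Ben has a majority (≥21).

Ben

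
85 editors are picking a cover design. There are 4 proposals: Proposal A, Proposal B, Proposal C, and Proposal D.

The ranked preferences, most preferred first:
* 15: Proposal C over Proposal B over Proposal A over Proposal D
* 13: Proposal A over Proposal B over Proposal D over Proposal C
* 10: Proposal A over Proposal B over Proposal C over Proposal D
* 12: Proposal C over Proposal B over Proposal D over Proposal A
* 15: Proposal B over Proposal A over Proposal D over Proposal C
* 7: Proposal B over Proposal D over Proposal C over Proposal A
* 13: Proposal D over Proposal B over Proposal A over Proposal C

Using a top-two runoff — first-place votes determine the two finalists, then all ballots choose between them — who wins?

Proposal A

Round 1 first-place votes: Proposal A 23, Proposal B 22, Proposal C 27, Proposal D 13. Proposal C and Proposal A advance.
Runoff: Proposal C is ranked above Proposal A on 34 ballots, Proposal A above Proposal C on 51.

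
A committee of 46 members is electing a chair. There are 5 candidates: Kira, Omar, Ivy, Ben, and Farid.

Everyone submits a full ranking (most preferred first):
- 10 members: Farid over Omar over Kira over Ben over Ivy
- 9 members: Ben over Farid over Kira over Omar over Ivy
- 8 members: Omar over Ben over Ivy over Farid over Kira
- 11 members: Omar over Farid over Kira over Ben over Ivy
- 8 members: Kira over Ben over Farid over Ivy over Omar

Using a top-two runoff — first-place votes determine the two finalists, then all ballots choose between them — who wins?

Round 1 first-place votes: Kira 8, Omar 19, Ivy 0, Ben 9, Farid 10. Omar and Farid advance.
Runoff: Omar is ranked above Farid on 19 ballots, Farid above Omar on 27.

Farid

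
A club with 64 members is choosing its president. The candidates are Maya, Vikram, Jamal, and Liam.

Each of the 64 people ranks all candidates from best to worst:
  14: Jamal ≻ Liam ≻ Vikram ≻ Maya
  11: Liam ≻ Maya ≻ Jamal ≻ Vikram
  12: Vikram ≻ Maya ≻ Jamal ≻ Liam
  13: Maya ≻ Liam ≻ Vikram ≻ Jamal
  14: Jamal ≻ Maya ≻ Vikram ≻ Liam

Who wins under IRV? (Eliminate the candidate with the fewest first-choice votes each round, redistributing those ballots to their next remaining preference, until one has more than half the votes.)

Round 1: Maya 13, Vikram 12, Jamal 28, Liam 11. Liam eliminated.
Round 2: Maya 24, Vikram 12, Jamal 28. Vikram eliminated.
Round 3: Maya 36, Jamal 28. Maya has a majority (≥33).

Maya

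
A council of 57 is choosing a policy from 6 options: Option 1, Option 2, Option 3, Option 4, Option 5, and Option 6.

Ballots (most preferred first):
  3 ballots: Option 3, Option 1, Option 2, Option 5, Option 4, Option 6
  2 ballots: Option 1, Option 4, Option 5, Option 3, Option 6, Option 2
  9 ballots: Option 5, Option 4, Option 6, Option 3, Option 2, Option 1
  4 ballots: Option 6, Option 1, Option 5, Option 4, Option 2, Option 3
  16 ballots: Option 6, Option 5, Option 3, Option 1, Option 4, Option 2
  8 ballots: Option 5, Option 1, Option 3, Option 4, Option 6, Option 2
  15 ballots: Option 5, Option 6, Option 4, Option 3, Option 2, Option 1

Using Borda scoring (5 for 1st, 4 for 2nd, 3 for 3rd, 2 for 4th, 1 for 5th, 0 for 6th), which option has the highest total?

Option 5

Option 1: 3×4 + 2×5 + 9×0 + 4×4 + 16×2 + 8×4 + 15×0 = 102
Option 2: 3×3 + 2×0 + 9×1 + 4×1 + 16×0 + 8×0 + 15×1 = 37
Option 3: 3×5 + 2×2 + 9×2 + 4×0 + 16×3 + 8×3 + 15×2 = 139
Option 4: 3×1 + 2×4 + 9×4 + 4×2 + 16×1 + 8×2 + 15×3 = 132
Option 5: 3×2 + 2×3 + 9×5 + 4×3 + 16×4 + 8×5 + 15×5 = 248
Option 6: 3×0 + 2×1 + 9×3 + 4×5 + 16×5 + 8×1 + 15×4 = 197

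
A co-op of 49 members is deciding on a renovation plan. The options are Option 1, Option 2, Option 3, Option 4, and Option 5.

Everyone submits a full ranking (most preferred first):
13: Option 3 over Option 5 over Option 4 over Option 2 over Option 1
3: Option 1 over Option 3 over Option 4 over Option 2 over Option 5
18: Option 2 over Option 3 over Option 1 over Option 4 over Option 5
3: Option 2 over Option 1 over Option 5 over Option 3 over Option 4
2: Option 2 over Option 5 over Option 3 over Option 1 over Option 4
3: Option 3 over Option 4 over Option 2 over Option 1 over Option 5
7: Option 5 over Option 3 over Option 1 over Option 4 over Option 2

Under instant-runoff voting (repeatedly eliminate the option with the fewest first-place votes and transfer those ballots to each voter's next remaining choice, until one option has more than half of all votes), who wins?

Round 1: Option 1 3, Option 2 23, Option 3 16, Option 4 0, Option 5 7. Option 4 eliminated.
Round 2: Option 1 3, Option 2 23, Option 3 16, Option 5 7. Option 1 eliminated.
Round 3: Option 2 23, Option 3 19, Option 5 7. Option 5 eliminated.
Round 4: Option 2 23, Option 3 26. Option 3 has a majority (≥25).

Option 3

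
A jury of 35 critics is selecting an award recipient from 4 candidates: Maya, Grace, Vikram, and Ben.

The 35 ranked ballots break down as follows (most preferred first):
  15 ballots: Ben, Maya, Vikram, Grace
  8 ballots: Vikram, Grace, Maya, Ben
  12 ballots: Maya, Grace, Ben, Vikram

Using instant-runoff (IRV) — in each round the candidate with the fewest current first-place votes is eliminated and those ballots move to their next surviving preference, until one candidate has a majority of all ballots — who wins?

Round 1: Maya 12, Grace 0, Vikram 8, Ben 15. Grace eliminated.
Round 2: Maya 12, Vikram 8, Ben 15. Vikram eliminated.
Round 3: Maya 20, Ben 15. Maya has a majority (≥18).

Maya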